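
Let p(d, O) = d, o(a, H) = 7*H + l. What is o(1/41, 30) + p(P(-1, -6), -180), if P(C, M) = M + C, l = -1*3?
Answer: 200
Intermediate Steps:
l = -3
o(a, H) = -3 + 7*H (o(a, H) = 7*H - 3 = -3 + 7*H)
P(C, M) = C + M
o(1/41, 30) + p(P(-1, -6), -180) = (-3 + 7*30) + (-1 - 6) = (-3 + 210) - 7 = 207 - 7 = 200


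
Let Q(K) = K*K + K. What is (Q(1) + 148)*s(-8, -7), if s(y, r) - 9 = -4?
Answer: 750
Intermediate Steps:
s(y, r) = 5 (s(y, r) = 9 - 4 = 5)
Q(K) = K + K² (Q(K) = K² + K = K + K²)
(Q(1) + 148)*s(-8, -7) = (1*(1 + 1) + 148)*5 = (1*2 + 148)*5 = (2 + 148)*5 = 150*5 = 750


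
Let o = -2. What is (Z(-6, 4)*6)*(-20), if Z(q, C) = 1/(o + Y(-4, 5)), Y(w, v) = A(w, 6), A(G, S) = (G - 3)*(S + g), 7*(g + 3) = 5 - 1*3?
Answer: 24/5 ≈ 4.8000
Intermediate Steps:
g = -19/7 (g = -3 + (5 - 1*3)/7 = -3 + (5 - 3)/7 = -3 + (⅐)*2 = -3 + 2/7 = -19/7 ≈ -2.7143)
A(G, S) = (-3 + G)*(-19/7 + S) (A(G, S) = (G - 3)*(S - 19/7) = (-3 + G)*(-19/7 + S))
Y(w, v) = -69/7 + 23*w/7 (Y(w, v) = 57/7 - 3*6 - 19*w/7 + w*6 = 57/7 - 18 - 19*w/7 + 6*w = -69/7 + 23*w/7)
Z(q, C) = -1/25 (Z(q, C) = 1/(-2 + (-69/7 + (23/7)*(-4))) = 1/(-2 + (-69/7 - 92/7)) = 1/(-2 - 23) = 1/(-25) = -1/25)
(Z(-6, 4)*6)*(-20) = -1/25*6*(-20) = -6/25*(-20) = 24/5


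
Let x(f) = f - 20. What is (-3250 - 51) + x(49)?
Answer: -3272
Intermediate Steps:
x(f) = -20 + f
(-3250 - 51) + x(49) = (-3250 - 51) + (-20 + 49) = -3301 + 29 = -3272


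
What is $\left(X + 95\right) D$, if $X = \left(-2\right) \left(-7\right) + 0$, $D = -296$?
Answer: $-32264$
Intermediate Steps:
$X = 14$ ($X = 14 + 0 = 14$)
$\left(X + 95\right) D = \left(14 + 95\right) \left(-296\right) = 109 \left(-296\right) = -32264$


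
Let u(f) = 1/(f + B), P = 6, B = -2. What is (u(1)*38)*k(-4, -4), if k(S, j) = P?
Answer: -228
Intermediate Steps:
k(S, j) = 6
u(f) = 1/(-2 + f) (u(f) = 1/(f - 2) = 1/(-2 + f))
(u(1)*38)*k(-4, -4) = (38/(-2 + 1))*6 = (38/(-1))*6 = -1*38*6 = -38*6 = -228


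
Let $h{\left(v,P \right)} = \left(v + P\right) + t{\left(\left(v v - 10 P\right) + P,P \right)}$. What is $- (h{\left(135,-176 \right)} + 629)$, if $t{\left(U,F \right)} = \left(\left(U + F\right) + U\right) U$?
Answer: $-781307166$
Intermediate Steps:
$t{\left(U,F \right)} = U \left(F + 2 U\right)$ ($t{\left(U,F \right)} = \left(\left(F + U\right) + U\right) U = \left(F + 2 U\right) U = U \left(F + 2 U\right)$)
$h{\left(v,P \right)} = P + v + \left(v^{2} - 9 P\right) \left(- 17 P + 2 v^{2}\right)$ ($h{\left(v,P \right)} = \left(v + P\right) + \left(\left(v v - 10 P\right) + P\right) \left(P + 2 \left(\left(v v - 10 P\right) + P\right)\right) = \left(P + v\right) + \left(\left(v^{2} - 10 P\right) + P\right) \left(P + 2 \left(\left(v^{2} - 10 P\right) + P\right)\right) = \left(P + v\right) + \left(v^{2} - 9 P\right) \left(P + 2 \left(v^{2} - 9 P\right)\right) = \left(P + v\right) + \left(v^{2} - 9 P\right) \left(P - \left(- 2 v^{2} + 18 P\right)\right) = \left(P + v\right) + \left(v^{2} - 9 P\right) \left(- 17 P + 2 v^{2}\right) = P + v + \left(v^{2} - 9 P\right) \left(- 17 P + 2 v^{2}\right)$)
$- (h{\left(135,-176 \right)} + 629) = - (\left(-176 + 135 - \left(- 135^{2} + 9 \left(-176\right)\right) \left(\left(-17\right) \left(-176\right) + 2 \cdot 135^{2}\right)\right) + 629) = - (\left(-176 + 135 - \left(\left(-1\right) 18225 - 1584\right) \left(2992 + 2 \cdot 18225\right)\right) + 629) = - (\left(-176 + 135 - \left(-18225 - 1584\right) \left(2992 + 36450\right)\right) + 629) = - (\left(-176 + 135 - \left(-19809\right) 39442\right) + 629) = - (\left(-176 + 135 + 781306578\right) + 629) = - (781306537 + 629) = \left(-1\right) 781307166 = -781307166$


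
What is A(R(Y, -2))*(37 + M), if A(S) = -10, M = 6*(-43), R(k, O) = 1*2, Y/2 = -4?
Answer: 2210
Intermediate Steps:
Y = -8 (Y = 2*(-4) = -8)
R(k, O) = 2
M = -258
A(R(Y, -2))*(37 + M) = -10*(37 - 258) = -10*(-221) = 2210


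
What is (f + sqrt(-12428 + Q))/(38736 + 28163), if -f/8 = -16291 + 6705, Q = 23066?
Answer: 76688/66899 + 3*sqrt(1182)/66899 ≈ 1.1479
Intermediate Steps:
f = 76688 (f = -8*(-16291 + 6705) = -8*(-9586) = 76688)
(f + sqrt(-12428 + Q))/(38736 + 28163) = (76688 + sqrt(-12428 + 23066))/(38736 + 28163) = (76688 + sqrt(10638))/66899 = (76688 + 3*sqrt(1182))*(1/66899) = 76688/66899 + 3*sqrt(1182)/66899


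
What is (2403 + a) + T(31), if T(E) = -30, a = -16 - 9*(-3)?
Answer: 2384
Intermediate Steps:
a = 11 (a = -16 + 27 = 11)
(2403 + a) + T(31) = (2403 + 11) - 30 = 2414 - 30 = 2384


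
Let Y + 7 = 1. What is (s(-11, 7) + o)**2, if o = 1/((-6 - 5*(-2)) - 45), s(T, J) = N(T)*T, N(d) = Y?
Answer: 7317025/1681 ≈ 4352.8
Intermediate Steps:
Y = -6 (Y = -7 + 1 = -6)
N(d) = -6
s(T, J) = -6*T
o = -1/41 (o = 1/((-6 + 10) - 45) = 1/(4 - 45) = 1/(-41) = -1/41 ≈ -0.024390)
(s(-11, 7) + o)**2 = (-6*(-11) - 1/41)**2 = (66 - 1/41)**2 = (2705/41)**2 = 7317025/1681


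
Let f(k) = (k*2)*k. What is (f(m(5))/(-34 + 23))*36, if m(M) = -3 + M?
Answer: -288/11 ≈ -26.182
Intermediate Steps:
f(k) = 2*k**2 (f(k) = (2*k)*k = 2*k**2)
(f(m(5))/(-34 + 23))*36 = ((2*(-3 + 5)**2)/(-34 + 23))*36 = ((2*2**2)/(-11))*36 = -2*4/11*36 = -1/11*8*36 = -8/11*36 = -288/11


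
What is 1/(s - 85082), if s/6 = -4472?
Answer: -1/111914 ≈ -8.9354e-6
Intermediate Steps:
s = -26832 (s = 6*(-4472) = -26832)
1/(s - 85082) = 1/(-26832 - 85082) = 1/(-111914) = -1/111914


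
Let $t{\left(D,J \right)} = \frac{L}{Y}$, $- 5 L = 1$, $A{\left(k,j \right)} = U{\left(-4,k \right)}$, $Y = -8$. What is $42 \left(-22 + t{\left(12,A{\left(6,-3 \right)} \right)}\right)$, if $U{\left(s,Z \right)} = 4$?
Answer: $- \frac{18459}{20} \approx -922.95$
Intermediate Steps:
$A{\left(k,j \right)} = 4$
$L = - \frac{1}{5}$ ($L = \left(- \frac{1}{5}\right) 1 = - \frac{1}{5} \approx -0.2$)
$t{\left(D,J \right)} = \frac{1}{40}$ ($t{\left(D,J \right)} = - \frac{1}{5 \left(-8\right)} = \left(- \frac{1}{5}\right) \left(- \frac{1}{8}\right) = \frac{1}{40}$)
$42 \left(-22 + t{\left(12,A{\left(6,-3 \right)} \right)}\right) = 42 \left(-22 + \frac{1}{40}\right) = 42 \left(- \frac{879}{40}\right) = - \frac{18459}{20}$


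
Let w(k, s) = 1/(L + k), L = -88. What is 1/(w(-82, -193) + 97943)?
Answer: 170/16650309 ≈ 1.0210e-5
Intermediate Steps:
w(k, s) = 1/(-88 + k)
1/(w(-82, -193) + 97943) = 1/(1/(-88 - 82) + 97943) = 1/(1/(-170) + 97943) = 1/(-1/170 + 97943) = 1/(16650309/170) = 170/16650309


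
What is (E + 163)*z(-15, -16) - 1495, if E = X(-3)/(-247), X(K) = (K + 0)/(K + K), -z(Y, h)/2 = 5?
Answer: -771870/247 ≈ -3125.0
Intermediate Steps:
z(Y, h) = -10 (z(Y, h) = -2*5 = -10)
X(K) = ½ (X(K) = K/((2*K)) = (1/(2*K))*K = ½)
E = -1/494 (E = (½)/(-247) = (½)*(-1/247) = -1/494 ≈ -0.0020243)
(E + 163)*z(-15, -16) - 1495 = (-1/494 + 163)*(-10) - 1495 = (80521/494)*(-10) - 1495 = -402605/247 - 1495 = -771870/247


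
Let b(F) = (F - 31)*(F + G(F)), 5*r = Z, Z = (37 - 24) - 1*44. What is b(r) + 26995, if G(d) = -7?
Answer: 687151/25 ≈ 27486.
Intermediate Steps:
Z = -31 (Z = 13 - 44 = -31)
r = -31/5 (r = (⅕)*(-31) = -31/5 ≈ -6.2000)
b(F) = (-31 + F)*(-7 + F) (b(F) = (F - 31)*(F - 7) = (-31 + F)*(-7 + F))
b(r) + 26995 = (217 + (-31/5)² - 38*(-31/5)) + 26995 = (217 + 961/25 + 1178/5) + 26995 = 12276/25 + 26995 = 687151/25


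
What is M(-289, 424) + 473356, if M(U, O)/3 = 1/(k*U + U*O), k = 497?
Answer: 41997564387/88723 ≈ 4.7336e+5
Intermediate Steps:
M(U, O) = 3/(497*U + O*U) (M(U, O) = 3/(497*U + U*O) = 3/(497*U + O*U))
M(-289, 424) + 473356 = 3/(-289*(497 + 424)) + 473356 = 3*(-1/289)/921 + 473356 = 3*(-1/289)*(1/921) + 473356 = -1/88723 + 473356 = 41997564387/88723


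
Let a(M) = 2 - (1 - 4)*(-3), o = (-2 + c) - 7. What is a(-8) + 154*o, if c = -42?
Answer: -7861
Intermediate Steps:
o = -51 (o = (-2 - 42) - 7 = -44 - 7 = -51)
a(M) = -7 (a(M) = 2 - (-3)*(-3) = 2 - 1*9 = 2 - 9 = -7)
a(-8) + 154*o = -7 + 154*(-51) = -7 - 7854 = -7861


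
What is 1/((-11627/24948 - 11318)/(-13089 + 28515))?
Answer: -4998024/3667183 ≈ -1.3629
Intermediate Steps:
1/((-11627/24948 - 11318)/(-13089 + 28515)) = 1/((-11627*1/24948 - 11318)/15426) = 1/((-151/324 - 11318)*(1/15426)) = 1/(-3667183/324*1/15426) = 1/(-3667183/4998024) = -4998024/3667183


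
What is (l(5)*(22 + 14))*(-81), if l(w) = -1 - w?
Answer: 17496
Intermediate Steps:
(l(5)*(22 + 14))*(-81) = ((-1 - 1*5)*(22 + 14))*(-81) = ((-1 - 5)*36)*(-81) = -6*36*(-81) = -216*(-81) = 17496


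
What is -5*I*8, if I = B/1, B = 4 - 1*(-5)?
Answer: -360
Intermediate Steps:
B = 9 (B = 4 + 5 = 9)
I = 9 (I = 9/1 = 1*9 = 9)
-5*I*8 = -5*9*8 = -45*8 = -360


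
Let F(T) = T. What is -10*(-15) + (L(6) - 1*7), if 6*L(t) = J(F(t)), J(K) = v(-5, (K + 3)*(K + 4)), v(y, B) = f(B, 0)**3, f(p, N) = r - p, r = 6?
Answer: -98641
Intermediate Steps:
f(p, N) = 6 - p
v(y, B) = (6 - B)**3
J(K) = -(-6 + (3 + K)*(4 + K))**3 (J(K) = -(-6 + (K + 3)*(K + 4))**3 = -(-6 + (3 + K)*(4 + K))**3)
L(t) = -(6 + t**2 + 7*t)**3/6 (L(t) = (-(6 + t**2 + 7*t)**3)/6 = -(6 + t**2 + 7*t)**3/6)
-10*(-15) + (L(6) - 1*7) = -10*(-15) + (-(6 + 6**2 + 7*6)**3/6 - 1*7) = 150 + (-(6 + 36 + 42)**3/6 - 7) = 150 + (-1/6*84**3 - 7) = 150 + (-1/6*592704 - 7) = 150 + (-98784 - 7) = 150 - 98791 = -98641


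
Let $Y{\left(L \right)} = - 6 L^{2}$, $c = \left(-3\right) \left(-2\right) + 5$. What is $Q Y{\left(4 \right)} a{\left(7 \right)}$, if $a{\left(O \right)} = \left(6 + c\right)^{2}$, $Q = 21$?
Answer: $-582624$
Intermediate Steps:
$c = 11$ ($c = 6 + 5 = 11$)
$a{\left(O \right)} = 289$ ($a{\left(O \right)} = \left(6 + 11\right)^{2} = 17^{2} = 289$)
$Q Y{\left(4 \right)} a{\left(7 \right)} = 21 \left(- 6 \cdot 4^{2}\right) 289 = 21 \left(\left(-6\right) 16\right) 289 = 21 \left(-96\right) 289 = \left(-2016\right) 289 = -582624$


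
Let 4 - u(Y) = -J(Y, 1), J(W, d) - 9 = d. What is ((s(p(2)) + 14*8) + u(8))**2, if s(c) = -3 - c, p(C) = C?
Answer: 14641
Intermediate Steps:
J(W, d) = 9 + d
u(Y) = 14 (u(Y) = 4 - (-1)*(9 + 1) = 4 - (-1)*10 = 4 - 1*(-10) = 4 + 10 = 14)
((s(p(2)) + 14*8) + u(8))**2 = (((-3 - 1*2) + 14*8) + 14)**2 = (((-3 - 2) + 112) + 14)**2 = ((-5 + 112) + 14)**2 = (107 + 14)**2 = 121**2 = 14641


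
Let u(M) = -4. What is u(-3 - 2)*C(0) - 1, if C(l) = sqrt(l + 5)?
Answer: -1 - 4*sqrt(5) ≈ -9.9443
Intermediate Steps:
C(l) = sqrt(5 + l)
u(-3 - 2)*C(0) - 1 = -4*sqrt(5 + 0) - 1 = -4*sqrt(5) - 1 = -1 - 4*sqrt(5)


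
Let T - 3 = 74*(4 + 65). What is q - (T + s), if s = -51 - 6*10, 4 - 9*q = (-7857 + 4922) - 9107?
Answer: -32936/9 ≈ -3659.6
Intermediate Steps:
T = 5109 (T = 3 + 74*(4 + 65) = 3 + 74*69 = 3 + 5106 = 5109)
q = 12046/9 (q = 4/9 - ((-7857 + 4922) - 9107)/9 = 4/9 - (-2935 - 9107)/9 = 4/9 - ⅑*(-12042) = 4/9 + 1338 = 12046/9 ≈ 1338.4)
s = -111 (s = -51 - 60 = -111)
q - (T + s) = 12046/9 - (5109 - 111) = 12046/9 - 1*4998 = 12046/9 - 4998 = -32936/9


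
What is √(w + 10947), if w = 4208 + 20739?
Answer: √35894 ≈ 189.46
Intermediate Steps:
w = 24947
√(w + 10947) = √(24947 + 10947) = √35894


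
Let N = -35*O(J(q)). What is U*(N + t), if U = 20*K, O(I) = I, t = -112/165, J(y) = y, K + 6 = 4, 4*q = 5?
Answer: 58646/33 ≈ 1777.2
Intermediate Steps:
q = 5/4 (q = (¼)*5 = 5/4 ≈ 1.2500)
K = -2 (K = -6 + 4 = -2)
t = -112/165 (t = -112*1/165 = -112/165 ≈ -0.67879)
U = -40 (U = 20*(-2) = -40)
N = -175/4 (N = -35*5/4 = -175/4 ≈ -43.750)
U*(N + t) = -40*(-175/4 - 112/165) = -40*(-29323/660) = 58646/33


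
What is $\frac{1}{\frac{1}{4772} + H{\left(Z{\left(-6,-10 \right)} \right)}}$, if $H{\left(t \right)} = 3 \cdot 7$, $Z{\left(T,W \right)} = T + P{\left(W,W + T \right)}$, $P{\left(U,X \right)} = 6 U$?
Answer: $\frac{4772}{100213} \approx 0.047619$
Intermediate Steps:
$Z{\left(T,W \right)} = T + 6 W$
$H{\left(t \right)} = 21$
$\frac{1}{\frac{1}{4772} + H{\left(Z{\left(-6,-10 \right)} \right)}} = \frac{1}{\frac{1}{4772} + 21} = \frac{1}{\frac{100213}{4772}} = \frac{4772}{100213}$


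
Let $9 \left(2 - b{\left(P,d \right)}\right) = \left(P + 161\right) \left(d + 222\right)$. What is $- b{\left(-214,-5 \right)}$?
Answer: $- \frac{11519}{9} \approx -1279.9$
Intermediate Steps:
$b{\left(P,d \right)} = 2 - \frac{\left(161 + P\right) \left(222 + d\right)}{9}$ ($b{\left(P,d \right)} = 2 - \frac{\left(P + 161\right) \left(d + 222\right)}{9} = 2 - \frac{\left(161 + P\right) \left(222 + d\right)}{9}$)
$- b{\left(-214,-5 \right)} = - (- \frac{11908}{3} - - \frac{805}{9} - - \frac{15836}{3} - \left(- \frac{214}{9}\right) \left(-5\right)) = - (- \frac{11908}{3} + \frac{805}{9} + \frac{15836}{3} - \frac{1070}{9}) = \left(-1\right) \frac{11519}{9} = - \frac{11519}{9}$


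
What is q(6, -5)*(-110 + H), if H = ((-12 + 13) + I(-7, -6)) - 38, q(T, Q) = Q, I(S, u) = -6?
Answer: 765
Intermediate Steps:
H = -43 (H = ((-12 + 13) - 6) - 38 = (1 - 6) - 38 = -5 - 38 = -43)
q(6, -5)*(-110 + H) = -5*(-110 - 43) = -5*(-153) = 765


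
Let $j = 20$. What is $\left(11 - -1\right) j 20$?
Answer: $4800$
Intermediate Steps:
$\left(11 - -1\right) j 20 = \left(11 - -1\right) 20 \cdot 20 = \left(11 + 1\right) 20 \cdot 20 = 12 \cdot 20 \cdot 20 = 240 \cdot 20 = 4800$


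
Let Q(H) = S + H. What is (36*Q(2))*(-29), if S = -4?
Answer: 2088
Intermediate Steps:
Q(H) = -4 + H
(36*Q(2))*(-29) = (36*(-4 + 2))*(-29) = (36*(-2))*(-29) = -72*(-29) = 2088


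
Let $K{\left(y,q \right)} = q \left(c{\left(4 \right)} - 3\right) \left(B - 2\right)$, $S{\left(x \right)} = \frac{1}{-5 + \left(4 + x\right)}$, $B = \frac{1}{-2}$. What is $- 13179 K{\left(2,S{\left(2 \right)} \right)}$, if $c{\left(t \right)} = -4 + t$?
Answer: $- \frac{197685}{2} \approx -98843.0$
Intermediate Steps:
$B = - \frac{1}{2} \approx -0.5$
$S{\left(x \right)} = \frac{1}{-1 + x}$
$K{\left(y,q \right)} = \frac{15 q}{2}$ ($K{\left(y,q \right)} = q \left(\left(-4 + 4\right) - 3\right) \left(- \frac{1}{2} - 2\right) = q \left(0 - 3\right) \left(- \frac{5}{2}\right) = q \left(\left(-3\right) \left(- \frac{5}{2}\right)\right) = q \frac{15}{2} = \frac{15 q}{2}$)
$- 13179 K{\left(2,S{\left(2 \right)} \right)} = - 13179 \frac{15}{2 \left(-1 + 2\right)} = - 13179 \frac{15}{2 \cdot 1} = - 13179 \cdot \frac{15}{2} \cdot 1 = \left(-13179\right) \frac{15}{2} = - \frac{197685}{2}$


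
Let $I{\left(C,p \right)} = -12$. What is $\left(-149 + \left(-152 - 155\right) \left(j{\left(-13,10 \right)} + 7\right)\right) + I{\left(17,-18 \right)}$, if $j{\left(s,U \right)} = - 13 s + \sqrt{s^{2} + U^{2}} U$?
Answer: $-54193 - 3070 \sqrt{269} \approx -1.0454 \cdot 10^{5}$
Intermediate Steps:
$j{\left(s,U \right)} = - 13 s + U \sqrt{U^{2} + s^{2}}$ ($j{\left(s,U \right)} = - 13 s + \sqrt{U^{2} + s^{2}} U = - 13 s + U \sqrt{U^{2} + s^{2}}$)
$\left(-149 + \left(-152 - 155\right) \left(j{\left(-13,10 \right)} + 7\right)\right) + I{\left(17,-18 \right)} = \left(-149 + \left(-152 - 155\right) \left(\left(\left(-13\right) \left(-13\right) + 10 \sqrt{10^{2} + \left(-13\right)^{2}}\right) + 7\right)\right) - 12 = \left(-149 - 307 \left(\left(169 + 10 \sqrt{100 + 169}\right) + 7\right)\right) - 12 = \left(-149 - 307 \left(\left(169 + 10 \sqrt{269}\right) + 7\right)\right) - 12 = \left(-149 - 307 \left(176 + 10 \sqrt{269}\right)\right) - 12 = \left(-149 - \left(54032 + 3070 \sqrt{269}\right)\right) - 12 = \left(-54181 - 3070 \sqrt{269}\right) - 12 = -54193 - 3070 \sqrt{269}$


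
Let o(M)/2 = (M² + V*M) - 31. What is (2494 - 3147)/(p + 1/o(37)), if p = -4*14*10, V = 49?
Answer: 4115206/3529119 ≈ 1.1661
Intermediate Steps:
o(M) = -62 + 2*M² + 98*M (o(M) = 2*((M² + 49*M) - 31) = 2*(-31 + M² + 49*M) = -62 + 2*M² + 98*M)
p = -560 (p = -56*10 = -560)
(2494 - 3147)/(p + 1/o(37)) = (2494 - 3147)/(-560 + 1/(-62 + 2*37² + 98*37)) = -653/(-560 + 1/(-62 + 2*1369 + 3626)) = -653/(-560 + 1/(-62 + 2738 + 3626)) = -653/(-560 + 1/6302) = -653/(-3529119/6302) = -653*(-6302/3529119) = 4115206/3529119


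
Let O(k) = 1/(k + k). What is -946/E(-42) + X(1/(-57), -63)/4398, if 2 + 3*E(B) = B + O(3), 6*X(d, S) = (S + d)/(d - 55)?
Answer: 176139384775/2720497248 ≈ 64.745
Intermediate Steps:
X(d, S) = (S + d)/(6*(-55 + d)) (X(d, S) = ((S + d)/(d - 55))/6 = ((S + d)/(-55 + d))/6 = (S + d)/(6*(-55 + d)))
O(k) = 1/(2*k)
E(B) = -11/18 + B/3 (E(B) = -⅔ + (B + (½)/3)/3 = -⅔ + (B + (½)*(⅓))/3 = -⅔ + (B + ⅙)/3 = -⅔ + (⅙ + B)/3 = -⅔ + (1/18 + B/3) = -11/18 + B/3)
-946/E(-42) + X(1/(-57), -63)/4398 = -946/(-11/18 + (⅓)*(-42)) + ((-63 + 1/(-57))/(6*(-55 + 1/(-57))))/4398 = -946/(-11/18 - 14) + ((-63 - 1/57)/(6*(-55 - 1/57)))*(1/4398) = -946/(-263/18) + ((⅙)*(-3592/57)/(-3136/57))*(1/4398) = -946*(-18/263) + ((⅙)*(-57/3136)*(-3592/57))*(1/4398) = 17028/263 + (449/2352)*(1/4398) = 17028/263 + 449/10344096 = 176139384775/2720497248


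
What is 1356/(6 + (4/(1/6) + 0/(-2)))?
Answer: 226/5 ≈ 45.200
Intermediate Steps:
1356/(6 + (4/(1/6) + 0/(-2))) = 1356/(6 + (4/(⅙) + 0*(-½))) = 1356/(6 + (4*6 + 0)) = 1356/(6 + (24 + 0)) = 1356/(6 + 24) = 1356/30 = (1/30)*1356 = 226/5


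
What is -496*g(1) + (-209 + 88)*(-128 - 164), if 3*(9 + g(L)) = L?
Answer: 118892/3 ≈ 39631.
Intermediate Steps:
g(L) = -9 + L/3
-496*g(1) + (-209 + 88)*(-128 - 164) = -496*(-9 + (1/3)*1) + (-209 + 88)*(-128 - 164) = -496*(-9 + 1/3) - 121*(-292) = -496*(-26/3) + 35332 = 12896/3 + 35332 = 118892/3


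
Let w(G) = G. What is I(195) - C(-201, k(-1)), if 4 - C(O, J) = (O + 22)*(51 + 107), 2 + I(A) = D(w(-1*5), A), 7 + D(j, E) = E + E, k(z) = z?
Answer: -27905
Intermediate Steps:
D(j, E) = -7 + 2*E (D(j, E) = -7 + (E + E) = -7 + 2*E)
I(A) = -9 + 2*A (I(A) = -2 + (-7 + 2*A) = -9 + 2*A)
C(O, J) = -3472 - 158*O (C(O, J) = 4 - (O + 22)*(51 + 107) = 4 - (22 + O)*158 = 4 - (3476 + 158*O) = 4 + (-3476 - 158*O) = -3472 - 158*O)
I(195) - C(-201, k(-1)) = (-9 + 2*195) - (-3472 - 158*(-201)) = (-9 + 390) - (-3472 + 31758) = 381 - 1*28286 = 381 - 28286 = -27905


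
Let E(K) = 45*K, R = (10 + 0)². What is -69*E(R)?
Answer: -310500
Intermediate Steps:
R = 100 (R = 10² = 100)
-69*E(R) = -3105*100 = -69*4500 = -310500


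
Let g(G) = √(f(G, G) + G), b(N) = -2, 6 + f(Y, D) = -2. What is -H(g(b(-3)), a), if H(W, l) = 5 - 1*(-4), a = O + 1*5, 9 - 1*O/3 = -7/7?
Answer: -9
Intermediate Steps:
f(Y, D) = -8 (f(Y, D) = -6 - 2 = -8)
O = 30 (O = 27 - (-21)/7 = 27 - 3*(-1) = 27 + 3 = 30)
g(G) = √(-8 + G)
a = 35 (a = 30 + 1*5 = 30 + 5 = 35)
H(W, l) = 9 (H(W, l) = 5 + 4 = 9)
-H(g(b(-3)), a) = -1*9 = -9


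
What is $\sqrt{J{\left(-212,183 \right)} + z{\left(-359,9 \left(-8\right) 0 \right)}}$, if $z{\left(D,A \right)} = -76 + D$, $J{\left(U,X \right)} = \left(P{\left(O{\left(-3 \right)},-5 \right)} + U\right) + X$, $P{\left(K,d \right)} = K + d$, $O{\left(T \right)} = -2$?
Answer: $i \sqrt{471} \approx 21.703 i$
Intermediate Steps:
$J{\left(U,X \right)} = -7 + U + X$ ($J{\left(U,X \right)} = \left(\left(-2 - 5\right) + U\right) + X = \left(-7 + U\right) + X = -7 + U + X$)
$\sqrt{J{\left(-212,183 \right)} + z{\left(-359,9 \left(-8\right) 0 \right)}} = \sqrt{\left(-7 - 212 + 183\right) - 435} = \sqrt{-36 - 435} = \sqrt{-471} = i \sqrt{471}$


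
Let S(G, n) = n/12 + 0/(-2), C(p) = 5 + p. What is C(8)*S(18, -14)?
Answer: -91/6 ≈ -15.167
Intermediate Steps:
S(G, n) = n/12 (S(G, n) = n*(1/12) + 0*(-½) = n/12 + 0 = n/12)
C(8)*S(18, -14) = (5 + 8)*((1/12)*(-14)) = 13*(-7/6) = -91/6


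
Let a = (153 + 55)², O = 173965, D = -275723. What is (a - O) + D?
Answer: -406424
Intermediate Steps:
a = 43264 (a = 208² = 43264)
(a - O) + D = (43264 - 1*173965) - 275723 = (43264 - 173965) - 275723 = -130701 - 275723 = -406424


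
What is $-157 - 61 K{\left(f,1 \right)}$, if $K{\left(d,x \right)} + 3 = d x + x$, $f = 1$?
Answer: $-96$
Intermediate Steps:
$K{\left(d,x \right)} = -3 + x + d x$ ($K{\left(d,x \right)} = -3 + \left(d x + x\right) = -3 + \left(x + d x\right) = -3 + x + d x$)
$-157 - 61 K{\left(f,1 \right)} = -157 - 61 \left(-3 + 1 + 1 \cdot 1\right) = -157 - 61 \left(-3 + 1 + 1\right) = -157 - -61 = -157 + 61 = -96$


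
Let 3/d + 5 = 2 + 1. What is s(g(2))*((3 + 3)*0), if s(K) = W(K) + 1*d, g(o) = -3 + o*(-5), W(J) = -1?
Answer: 0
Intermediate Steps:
d = -3/2 (d = 3/(-5 + (2 + 1)) = 3/(-5 + 3) = 3/(-2) = 3*(-½) = -3/2 ≈ -1.5000)
g(o) = -3 - 5*o
s(K) = -5/2 (s(K) = -1 + 1*(-3/2) = -1 - 3/2 = -5/2)
s(g(2))*((3 + 3)*0) = -5*(3 + 3)*0/2 = -15*0 = -5/2*0 = 0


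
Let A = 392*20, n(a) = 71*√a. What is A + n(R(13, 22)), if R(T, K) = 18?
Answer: 7840 + 213*√2 ≈ 8141.2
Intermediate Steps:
A = 7840
A + n(R(13, 22)) = 7840 + 71*√18 = 7840 + 71*(3*√2) = 7840 + 213*√2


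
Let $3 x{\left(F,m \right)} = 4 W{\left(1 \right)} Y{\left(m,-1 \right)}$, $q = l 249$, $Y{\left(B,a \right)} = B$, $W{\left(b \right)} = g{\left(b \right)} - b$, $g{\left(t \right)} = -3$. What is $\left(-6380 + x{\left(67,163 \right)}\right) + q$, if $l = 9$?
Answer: $- \frac{15025}{3} \approx -5008.3$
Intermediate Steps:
$W{\left(b \right)} = -3 - b$
$q = 2241$ ($q = 9 \cdot 249 = 2241$)
$x{\left(F,m \right)} = - \frac{16 m}{3}$ ($x{\left(F,m \right)} = \frac{4 \left(-3 - 1\right) m}{3} = \frac{4 \left(-4\right) m}{3} = \frac{\left(-16\right) m}{3} = - \frac{16 m}{3}$)
$\left(-6380 + x{\left(67,163 \right)}\right) + q = \left(-6380 - \frac{2608}{3}\right) + 2241 = - \frac{21748}{3} + 2241 = - \frac{15025}{3}$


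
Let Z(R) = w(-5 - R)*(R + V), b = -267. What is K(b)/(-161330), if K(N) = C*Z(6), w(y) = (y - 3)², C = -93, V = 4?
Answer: 18228/16133 ≈ 1.1299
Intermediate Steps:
w(y) = (-3 + y)²
Z(R) = (-8 - R)²*(4 + R) (Z(R) = (-3 + (-5 - R))²*(R + 4) = (-8 - R)²*(4 + R))
K(N) = -182280 (K(N) = -93*(8 + 6)²*(4 + 6) = -93*14²*10 = -18228*10 = -93*1960 = -182280)
K(b)/(-161330) = -182280/(-161330) = -182280*(-1/161330) = 18228/16133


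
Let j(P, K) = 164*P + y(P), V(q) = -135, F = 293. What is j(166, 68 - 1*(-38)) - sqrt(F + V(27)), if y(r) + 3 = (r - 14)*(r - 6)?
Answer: 51541 - sqrt(158) ≈ 51528.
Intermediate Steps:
y(r) = -3 + (-14 + r)*(-6 + r) (y(r) = -3 + (r - 14)*(r - 6) = -3 + (-14 + r)*(-6 + r))
j(P, K) = 81 + P**2 + 144*P (j(P, K) = 164*P + (81 + P**2 - 20*P) = 81 + P**2 + 144*P)
j(166, 68 - 1*(-38)) - sqrt(F + V(27)) = (81 + 166**2 + 144*166) - sqrt(293 - 135) = (81 + 27556 + 23904) - sqrt(158) = 51541 - sqrt(158)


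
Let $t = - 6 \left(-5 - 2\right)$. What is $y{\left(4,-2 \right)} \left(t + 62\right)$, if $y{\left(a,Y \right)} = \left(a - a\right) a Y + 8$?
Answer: $832$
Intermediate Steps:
$y{\left(a,Y \right)} = 8$ ($y{\left(a,Y \right)} = 0 a Y + 8 = 0 Y + 8 = 0 + 8 = 8$)
$t = 42$ ($t = - 6 \left(-5 - 2\right) = \left(-6\right) \left(-7\right) = 42$)
$y{\left(4,-2 \right)} \left(t + 62\right) = 8 \left(42 + 62\right) = 8 \cdot 104 = 832$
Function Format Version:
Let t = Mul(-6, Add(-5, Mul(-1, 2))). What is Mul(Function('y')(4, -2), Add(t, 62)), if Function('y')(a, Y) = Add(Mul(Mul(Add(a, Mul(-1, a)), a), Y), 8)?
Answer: 832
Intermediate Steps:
Function('y')(a, Y) = 8 (Function('y')(a, Y) = Add(Mul(Mul(0, a), Y), 8) = Add(Mul(0, Y), 8) = Add(0, 8) = 8)
t = 42 (t = Mul(-6, Add(-5, -2)) = Mul(-6, -7) = 42)
Mul(Function('y')(4, -2), Add(t, 62)) = Mul(8, Add(42, 62)) = Mul(8, 104) = 832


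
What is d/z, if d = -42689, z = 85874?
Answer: -42689/85874 ≈ -0.49711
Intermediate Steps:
d/z = -42689/85874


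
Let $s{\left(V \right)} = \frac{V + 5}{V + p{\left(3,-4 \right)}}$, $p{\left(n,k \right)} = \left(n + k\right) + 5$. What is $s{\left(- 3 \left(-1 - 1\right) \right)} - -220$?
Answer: $\frac{2211}{10} \approx 221.1$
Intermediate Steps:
$p{\left(n,k \right)} = 5 + k + n$ ($p{\left(n,k \right)} = \left(k + n\right) + 5 = 5 + k + n$)
$s{\left(V \right)} = \frac{5 + V}{4 + V}$ ($s{\left(V \right)} = \frac{V + 5}{V + \left(5 - 4 + 3\right)} = \frac{5 + V}{V + 4} = \frac{5 + V}{4 + V}$)
$s{\left(- 3 \left(-1 - 1\right) \right)} - -220 = \frac{5 - 3 \left(-1 - 1\right)}{4 - 3 \left(-1 - 1\right)} - -220 = \frac{5 - -6}{4 - -6} + 220 = \frac{5 + 6}{4 + 6} + 220 = \frac{1}{10} \cdot 11 + 220 = \frac{11}{10} + 220 = \frac{2211}{10}$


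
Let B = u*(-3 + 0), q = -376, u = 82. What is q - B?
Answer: -130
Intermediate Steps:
B = -246 (B = 82*(-3 + 0) = 82*(-3) = -246)
q - B = -376 - 1*(-246) = -376 + 246 = -130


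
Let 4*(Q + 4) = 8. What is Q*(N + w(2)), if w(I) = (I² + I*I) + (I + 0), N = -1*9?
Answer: -2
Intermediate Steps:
Q = -2 (Q = -4 + (¼)*8 = -4 + 2 = -2)
N = -9
w(I) = I + 2*I² (w(I) = (I² + I²) + I = 2*I² + I = I + 2*I²)
Q*(N + w(2)) = -2*(-9 + 2*(1 + 2*2)) = -2*(-9 + 2*(1 + 4)) = -2*(-9 + 2*5) = -2*(-9 + 10) = -2*1 = -2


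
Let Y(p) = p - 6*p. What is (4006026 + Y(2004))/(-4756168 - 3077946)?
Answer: -1998003/3917057 ≈ -0.51008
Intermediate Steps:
Y(p) = -5*p
(4006026 + Y(2004))/(-4756168 - 3077946) = (4006026 - 5*2004)/(-4756168 - 3077946) = (4006026 - 10020)/(-7834114) = 3996006*(-1/7834114) = -1998003/3917057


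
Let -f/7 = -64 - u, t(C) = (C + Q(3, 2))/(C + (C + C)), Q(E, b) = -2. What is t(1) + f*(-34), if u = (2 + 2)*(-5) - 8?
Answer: -25705/3 ≈ -8568.3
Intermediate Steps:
u = -28 (u = 4*(-5) - 8 = -20 - 8 = -28)
t(C) = (-2 + C)/(3*C) (t(C) = (C - 2)/(C + (C + C)) = (-2 + C)/(C + 2*C) = (-2 + C)/((3*C)) = (-2 + C)*(1/(3*C)) = (-2 + C)/(3*C))
f = 252 (f = -7*(-64 - 1*(-28)) = -7*(-64 + 28) = -7*(-36) = 252)
t(1) + f*(-34) = (1/3)*(-2 + 1)/1 + 252*(-34) = (1/3)*1*(-1) - 8568 = -1/3 - 8568 = -25705/3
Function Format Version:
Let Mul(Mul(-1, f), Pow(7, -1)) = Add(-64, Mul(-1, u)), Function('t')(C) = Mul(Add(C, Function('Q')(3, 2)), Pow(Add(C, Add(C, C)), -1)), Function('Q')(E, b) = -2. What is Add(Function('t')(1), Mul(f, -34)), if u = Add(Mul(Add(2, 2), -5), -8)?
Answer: Rational(-25705, 3) ≈ -8568.3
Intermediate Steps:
u = -28 (u = Add(Mul(4, -5), -8) = Add(-20, -8) = -28)
Function('t')(C) = Mul(Rational(1, 3), Pow(C, -1), Add(-2, C)) (Function('t')(C) = Mul(Add(C, -2), Pow(Add(C, Add(C, C)), -1)) = Mul(Add(-2, C), Pow(Add(C, Mul(2, C)), -1)) = Mul(Add(-2, C), Pow(Mul(3, C), -1)) = Mul(Add(-2, C), Mul(Rational(1, 3), Pow(C, -1))) = Mul(Rational(1, 3), Pow(C, -1), Add(-2, C)))
f = 252 (f = Mul(-7, Add(-64, Mul(-1, -28))) = Mul(-7, Add(-64, 28)) = Mul(-7, -36) = 252)
Add(Function('t')(1), Mul(f, -34)) = Add(Mul(Rational(1, 3), Pow(1, -1), Add(-2, 1)), Mul(252, -34)) = Add(Mul(Rational(1, 3), 1, -1), -8568) = Add(Rational(-1, 3), -8568) = Rational(-25705, 3)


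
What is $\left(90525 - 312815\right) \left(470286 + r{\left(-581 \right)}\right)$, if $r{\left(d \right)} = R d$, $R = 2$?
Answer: $-104281573960$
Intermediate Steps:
$r{\left(d \right)} = 2 d$
$\left(90525 - 312815\right) \left(470286 + r{\left(-581 \right)}\right) = \left(90525 - 312815\right) \left(470286 + 2 \left(-581\right)\right) = - 222290 \left(470286 - 1162\right) = \left(-222290\right) 469124 = -104281573960$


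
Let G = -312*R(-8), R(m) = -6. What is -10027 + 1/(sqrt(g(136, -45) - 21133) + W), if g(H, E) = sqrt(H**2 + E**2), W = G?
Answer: -10027 + 1/(1872 + I*sqrt(21133 - sqrt(20521))) ≈ -10027.0 - 4.1096e-5*I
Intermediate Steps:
G = 1872 (G = -312*(-6) = 1872)
W = 1872
g(H, E) = sqrt(E**2 + H**2)
-10027 + 1/(sqrt(g(136, -45) - 21133) + W) = -10027 + 1/(sqrt(sqrt((-45)**2 + 136**2) - 21133) + 1872) = -10027 + 1/(sqrt(sqrt(2025 + 18496) - 21133) + 1872) = -10027 + 1/(sqrt(sqrt(20521) - 21133) + 1872) = -10027 + 1/(sqrt(-21133 + sqrt(20521)) + 1872) = -10027 + 1/(1872 + sqrt(-21133 + sqrt(20521)))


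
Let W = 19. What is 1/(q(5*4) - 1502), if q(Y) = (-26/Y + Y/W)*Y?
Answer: -19/28632 ≈ -0.00066359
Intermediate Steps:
q(Y) = Y*(-26/Y + Y/19) (q(Y) = (-26/Y + Y/19)*Y = Y*(-26/Y + Y/19))
1/(q(5*4) - 1502) = 1/((-26 + (5*4)²/19) - 1502) = 1/((-26 + (1/19)*20²) - 1502) = 1/((-26 + (1/19)*400) - 1502) = 1/((-26 + 400/19) - 1502) = 1/(-94/19 - 1502) = 1/(-28632/19) = -19/28632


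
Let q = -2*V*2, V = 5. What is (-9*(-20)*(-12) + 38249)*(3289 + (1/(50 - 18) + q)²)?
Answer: 136281338873/1024 ≈ 1.3309e+8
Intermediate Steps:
q = -20 (q = -2*5*2 = -10*2 = -20)
(-9*(-20)*(-12) + 38249)*(3289 + (1/(50 - 18) + q)²) = (-9*(-20)*(-12) + 38249)*(3289 + (1/(50 - 18) - 20)²) = (180*(-12) + 38249)*(3289 + (1/32 - 20)²) = (-2160 + 38249)*(3289 + (1/32 - 20)²) = 36089*(3289 + (-639/32)²) = 36089*(3289 + 408321/1024) = 36089*(3776257/1024) = 136281338873/1024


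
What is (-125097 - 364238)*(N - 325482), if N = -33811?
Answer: 175814640155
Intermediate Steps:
(-125097 - 364238)*(N - 325482) = (-125097 - 364238)*(-33811 - 325482) = -489335*(-359293) = 175814640155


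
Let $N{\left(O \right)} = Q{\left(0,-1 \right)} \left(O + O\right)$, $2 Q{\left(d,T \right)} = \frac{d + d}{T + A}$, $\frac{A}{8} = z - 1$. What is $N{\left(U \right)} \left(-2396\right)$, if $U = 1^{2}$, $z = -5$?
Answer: $0$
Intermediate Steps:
$A = -48$ ($A = 8 \left(-5 - 1\right) = 8 \left(-6\right) = -48$)
$U = 1$
$Q{\left(d,T \right)} = \frac{d}{-48 + T}$ ($Q{\left(d,T \right)} = \frac{\left(d + d\right) \frac{1}{T - 48}}{2} = \frac{2 d \frac{1}{-48 + T}}{2} = \frac{d}{-48 + T}$)
$N{\left(O \right)} = 0$ ($N{\left(O \right)} = \frac{0}{-48 - 1} \left(O + O\right) = \frac{0}{-49} \cdot 2 O = 0 \left(- \frac{1}{49}\right) 2 O = 0 \cdot 2 O = 0$)
$N{\left(U \right)} \left(-2396\right) = 0 \left(-2396\right) = 0$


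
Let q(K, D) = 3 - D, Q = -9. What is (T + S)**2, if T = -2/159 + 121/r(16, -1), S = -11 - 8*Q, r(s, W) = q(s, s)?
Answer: 11410939684/4272489 ≈ 2670.8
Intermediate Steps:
r(s, W) = 3 - s
S = 61 (S = -11 - 8*(-9) = -11 + 72 = 61)
T = -19265/2067 (T = -2/159 + 121/(3 - 1*16) = -2*1/159 + 121/(3 - 16) = -2/159 + 121/(-13) = -2/159 + 121*(-1/13) = -2/159 - 121/13 = -19265/2067 ≈ -9.3203)
(T + S)**2 = (-19265/2067 + 61)**2 = (106822/2067)**2 = 11410939684/4272489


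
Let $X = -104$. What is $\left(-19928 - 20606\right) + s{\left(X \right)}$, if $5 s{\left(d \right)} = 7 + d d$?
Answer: $- \frac{191847}{5} \approx -38369.0$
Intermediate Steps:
$s{\left(d \right)} = \frac{7}{5} + \frac{d^{2}}{5}$ ($s{\left(d \right)} = \frac{7 + d d}{5} = \frac{7 + d^{2}}{5} = \frac{7}{5} + \frac{d^{2}}{5}$)
$\left(-19928 - 20606\right) + s{\left(X \right)} = \left(-19928 - 20606\right) + \left(\frac{7}{5} + \frac{\left(-104\right)^{2}}{5}\right) = -40534 + \left(\frac{7}{5} + \frac{1}{5} \cdot 10816\right) = -40534 + \left(\frac{7}{5} + \frac{10816}{5}\right) = -40534 + \frac{10823}{5} = - \frac{191847}{5}$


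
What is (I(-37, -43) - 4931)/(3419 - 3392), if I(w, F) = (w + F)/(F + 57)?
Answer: -11519/63 ≈ -182.84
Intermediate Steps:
I(w, F) = (F + w)/(57 + F)
(I(-37, -43) - 4931)/(3419 - 3392) = ((-43 - 37)/(57 - 43) - 4931)/(3419 - 3392) = (-80/14 - 4931)/27 = ((1/14)*(-80) - 4931)*(1/27) = (-40/7 - 4931)*(1/27) = -34557/7*1/27 = -11519/63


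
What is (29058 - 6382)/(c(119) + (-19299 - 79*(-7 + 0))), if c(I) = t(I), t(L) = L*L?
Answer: -22676/4585 ≈ -4.9457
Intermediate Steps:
t(L) = L²
c(I) = I²
(29058 - 6382)/(c(119) + (-19299 - 79*(-7 + 0))) = (29058 - 6382)/(119² + (-19299 - 79*(-7 + 0))) = 22676/(14161 + (-19299 - 79*(-7))) = 22676/(14161 + (-19299 + 553)) = 22676/(14161 - 18746) = 22676/(-4585) = 22676*(-1/4585) = -22676/4585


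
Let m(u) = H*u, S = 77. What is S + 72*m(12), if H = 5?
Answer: 4397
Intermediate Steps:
m(u) = 5*u
S + 72*m(12) = 77 + 72*(5*12) = 77 + 72*60 = 77 + 4320 = 4397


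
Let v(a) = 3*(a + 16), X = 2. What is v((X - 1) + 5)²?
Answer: 4356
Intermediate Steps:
v(a) = 48 + 3*a (v(a) = 3*(16 + a) = 48 + 3*a)
v((X - 1) + 5)² = (48 + 3*((2 - 1) + 5))² = (48 + 3*(1 + 5))² = (48 + 3*6)² = (48 + 18)² = 66² = 4356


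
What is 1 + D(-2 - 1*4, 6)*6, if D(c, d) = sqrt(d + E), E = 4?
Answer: 1 + 6*sqrt(10) ≈ 19.974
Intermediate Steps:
D(c, d) = sqrt(4 + d) (D(c, d) = sqrt(d + 4) = sqrt(4 + d))
1 + D(-2 - 1*4, 6)*6 = 1 + sqrt(4 + 6)*6 = 1 + sqrt(10)*6 = 1 + 6*sqrt(10)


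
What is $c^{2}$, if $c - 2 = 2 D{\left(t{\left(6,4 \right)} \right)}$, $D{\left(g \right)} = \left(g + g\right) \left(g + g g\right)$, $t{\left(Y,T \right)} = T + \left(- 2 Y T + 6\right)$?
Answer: $45671964100$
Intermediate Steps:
$t{\left(Y,T \right)} = 6 + T - 2 T Y$ ($t{\left(Y,T \right)} = T - \left(-6 + 2 T Y\right) = 6 + T - 2 T Y$)
$D{\left(g \right)} = 2 g \left(g + g^{2}\right)$
$c = -213710$ ($c = 2 + 2 \cdot 2 \left(6 + 4 - 8 \cdot 6\right)^{2} \left(1 + \left(6 + 4 - 8 \cdot 6\right)\right) = 2 + 2 \cdot 2 \left(6 + 4 - 48\right)^{2} \left(1 + \left(6 + 4 - 48\right)\right) = 2 + 2 \cdot 2 \left(-38\right)^{2} \left(1 - 38\right) = 2 + 2 \cdot 2 \cdot 1444 \left(-37\right) = 2 + 2 \left(-106856\right) = 2 - 213712 = -213710$)
$c^{2} = \left(-213710\right)^{2} = 45671964100$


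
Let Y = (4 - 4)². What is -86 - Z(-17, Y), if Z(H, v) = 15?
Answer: -101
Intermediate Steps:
Y = 0 (Y = 0² = 0)
-86 - Z(-17, Y) = -86 - 1*15 = -86 - 15 = -101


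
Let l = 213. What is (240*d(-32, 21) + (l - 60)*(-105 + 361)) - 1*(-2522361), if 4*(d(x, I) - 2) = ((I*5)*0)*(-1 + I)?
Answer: 2562009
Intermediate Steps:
d(x, I) = 2 (d(x, I) = 2 + (((I*5)*0)*(-1 + I))/4 = 2 + (((5*I)*0)*(-1 + I))/4 = 2 + (0*(-1 + I))/4 = 2 + (¼)*0 = 2 + 0 = 2)
(240*d(-32, 21) + (l - 60)*(-105 + 361)) - 1*(-2522361) = (240*2 + (213 - 60)*(-105 + 361)) - 1*(-2522361) = (480 + 153*256) + 2522361 = (480 + 39168) + 2522361 = 39648 + 2522361 = 2562009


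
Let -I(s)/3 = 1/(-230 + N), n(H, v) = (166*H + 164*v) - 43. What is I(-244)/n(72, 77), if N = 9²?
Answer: 1/1218671 ≈ 8.2057e-7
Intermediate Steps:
N = 81
n(H, v) = -43 + 164*v + 166*H (n(H, v) = (164*v + 166*H) - 43 = -43 + 164*v + 166*H)
I(s) = 3/149 (I(s) = -3/(-230 + 81) = -3/(-149) = -3*(-1/149) = 3/149)
I(-244)/n(72, 77) = 3/(149*(-43 + 164*77 + 166*72)) = 3/(149*(-43 + 12628 + 11952)) = (3/149)/24537 = (3/149)*(1/24537) = 1/1218671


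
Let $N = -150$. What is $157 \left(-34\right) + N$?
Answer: $-5488$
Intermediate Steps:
$157 \left(-34\right) + N = 157 \left(-34\right) - 150 = -5338 - 150 = -5488$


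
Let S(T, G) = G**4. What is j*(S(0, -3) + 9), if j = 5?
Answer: 450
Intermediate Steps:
j*(S(0, -3) + 9) = 5*((-3)**4 + 9) = 5*(81 + 9) = 5*90 = 450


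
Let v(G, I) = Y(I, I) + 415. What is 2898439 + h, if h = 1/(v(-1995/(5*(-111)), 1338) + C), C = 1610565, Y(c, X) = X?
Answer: 4673205371603/1612318 ≈ 2.8984e+6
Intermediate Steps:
v(G, I) = 415 + I (v(G, I) = I + 415 = 415 + I)
h = 1/1612318 (h = 1/((415 + 1338) + 1610565) = 1/(1753 + 1610565) = 1/1612318 ≈ 6.2023e-7)
2898439 + h = 2898439 + 1/1612318 = 4673205371603/1612318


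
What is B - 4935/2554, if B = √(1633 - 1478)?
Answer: -4935/2554 + √155 ≈ 10.518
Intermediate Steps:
B = √155 ≈ 12.450
B - 4935/2554 = √155 - 4935/2554 = -4935/2554 + √155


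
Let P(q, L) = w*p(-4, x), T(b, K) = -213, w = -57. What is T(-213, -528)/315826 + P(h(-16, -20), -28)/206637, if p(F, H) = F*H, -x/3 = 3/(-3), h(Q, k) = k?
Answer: 57337101/21753779054 ≈ 0.0026357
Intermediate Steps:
x = 3 (x = -9/(-3) = -9*(-1)/3 = -3*(-1) = 3)
P(q, L) = 684 (P(q, L) = -(-228)*3 = -57*(-12) = 684)
T(-213, -528)/315826 + P(h(-16, -20), -28)/206637 = -213/315826 + 684/206637 = -213*1/315826 + 684*(1/206637) = -213/315826 + 228/68879 = 57337101/21753779054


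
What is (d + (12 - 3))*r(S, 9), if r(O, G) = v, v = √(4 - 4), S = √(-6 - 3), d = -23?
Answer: 0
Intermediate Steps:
S = 3*I (S = √(-9) = 3*I ≈ 3.0*I)
v = 0 (v = √0 = 0)
r(O, G) = 0
(d + (12 - 3))*r(S, 9) = (-23 + (12 - 3))*0 = (-23 + 9)*0 = -14*0 = 0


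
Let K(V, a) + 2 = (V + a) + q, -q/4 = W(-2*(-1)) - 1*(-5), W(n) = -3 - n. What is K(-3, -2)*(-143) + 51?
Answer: 1052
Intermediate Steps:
q = 0 (q = -4*((-3 - (-2)*(-1)) - 1*(-5)) = -4*((-3 - 1*2) + 5) = -4*((-3 - 2) + 5) = -4*(-5 + 5) = -4*0 = 0)
K(V, a) = -2 + V + a (K(V, a) = -2 + ((V + a) + 0) = -2 + (V + a) = -2 + V + a)
K(-3, -2)*(-143) + 51 = (-2 - 3 - 2)*(-143) + 51 = -7*(-143) + 51 = 1001 + 51 = 1052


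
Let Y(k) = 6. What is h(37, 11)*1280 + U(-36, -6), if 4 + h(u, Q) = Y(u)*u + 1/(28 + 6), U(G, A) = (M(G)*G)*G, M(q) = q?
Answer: 3951168/17 ≈ 2.3242e+5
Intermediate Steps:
U(G, A) = G³ (U(G, A) = (G*G)*G = G²*G = G³)
h(u, Q) = -135/34 + 6*u (h(u, Q) = -4 + (6*u + 1/(28 + 6)) = -4 + (6*u + 1/34) = -4 + (1/34 + 6*u) = -135/34 + 6*u)
h(37, 11)*1280 + U(-36, -6) = (-135/34 + 6*37)*1280 + (-36)³ = (-135/34 + 222)*1280 - 46656 = (7413/34)*1280 - 46656 = 4744320/17 - 46656 = 3951168/17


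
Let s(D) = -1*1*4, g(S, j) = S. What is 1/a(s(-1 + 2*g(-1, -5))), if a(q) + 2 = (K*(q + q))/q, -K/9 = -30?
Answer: 1/538 ≈ 0.0018587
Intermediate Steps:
K = 270 (K = -9*(-30) = 270)
s(D) = -4 (s(D) = -1*4 = -4)
a(q) = 538 (a(q) = -2 + (270*(q + q))/q = -2 + (270*(2*q))/q = -2 + (540*q)/q = -2 + 540 = 538)
1/a(s(-1 + 2*g(-1, -5))) = 1/538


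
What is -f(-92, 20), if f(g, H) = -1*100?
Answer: 100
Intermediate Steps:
f(g, H) = -100
-f(-92, 20) = -1*(-100) = 100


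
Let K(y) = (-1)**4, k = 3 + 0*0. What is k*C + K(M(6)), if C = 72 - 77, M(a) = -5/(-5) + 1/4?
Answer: -14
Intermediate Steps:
M(a) = 5/4 (M(a) = -5*(-1/5) + 1*(1/4) = 1 + 1/4 = 5/4)
C = -5
k = 3 (k = 3 + 0 = 3)
K(y) = 1
k*C + K(M(6)) = 3*(-5) + 1 = -15 + 1 = -14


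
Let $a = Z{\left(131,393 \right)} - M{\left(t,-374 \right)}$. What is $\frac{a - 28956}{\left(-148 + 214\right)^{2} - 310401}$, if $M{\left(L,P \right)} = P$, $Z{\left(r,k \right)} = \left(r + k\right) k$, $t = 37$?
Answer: $- \frac{35470}{61209} \approx -0.57949$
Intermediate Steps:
$Z{\left(r,k \right)} = k \left(k + r\right)$ ($Z{\left(r,k \right)} = \left(k + r\right) k = k \left(k + r\right)$)
$a = 206306$ ($a = 393 \left(393 + 131\right) - -374 = 393 \cdot 524 + 374 = 205932 + 374 = 206306$)
$\frac{a - 28956}{\left(-148 + 214\right)^{2} - 310401} = \frac{206306 - 28956}{\left(-148 + 214\right)^{2} - 310401} = \frac{177350}{66^{2} - 310401} = \frac{177350}{4356 - 310401} = \frac{177350}{-306045} = 177350 \left(- \frac{1}{306045}\right) = - \frac{35470}{61209}$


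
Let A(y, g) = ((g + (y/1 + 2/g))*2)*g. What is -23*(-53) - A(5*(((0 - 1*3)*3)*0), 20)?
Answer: 415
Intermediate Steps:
A(y, g) = g*(2*g + 2*y + 4/g) (A(y, g) = ((g + (y*1 + 2/g))*2)*g = ((g + (y + 2/g))*2)*g = ((g + y + 2/g)*2)*g = (2*g + 2*y + 4/g)*g = g*(2*g + 2*y + 4/g))
-23*(-53) - A(5*(((0 - 1*3)*3)*0), 20) = -23*(-53) - (4 + 2*20² + 2*20*(5*(((0 - 1*3)*3)*0))) = 1219 - (4 + 2*400 + 2*20*(5*(((0 - 3)*3)*0))) = 1219 - (4 + 800 + 2*20*(5*(-3*3*0))) = 1219 - (4 + 800 + 2*20*(5*(-9*0))) = 1219 - (4 + 800 + 2*20*(5*0)) = 1219 - (4 + 800 + 2*20*0) = 1219 - (4 + 800 + 0) = 1219 - 1*804 = 1219 - 804 = 415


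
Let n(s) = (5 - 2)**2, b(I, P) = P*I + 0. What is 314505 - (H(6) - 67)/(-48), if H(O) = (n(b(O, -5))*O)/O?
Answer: 7548091/24 ≈ 3.1450e+5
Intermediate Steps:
b(I, P) = I*P (b(I, P) = I*P + 0 = I*P)
n(s) = 9 (n(s) = 3**2 = 9)
H(O) = 9 (H(O) = (9*O)/O = 9)
314505 - (H(6) - 67)/(-48) = 314505 - (9 - 67)/(-48) = 314505 - (-1)*(-58)/48 = 314505 - 1*29/24 = 314505 - 29/24 = 7548091/24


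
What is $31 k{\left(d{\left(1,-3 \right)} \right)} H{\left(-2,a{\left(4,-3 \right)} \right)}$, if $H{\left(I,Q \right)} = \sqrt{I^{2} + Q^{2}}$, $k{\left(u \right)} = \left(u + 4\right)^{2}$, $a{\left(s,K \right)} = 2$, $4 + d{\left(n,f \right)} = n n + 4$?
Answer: $1550 \sqrt{2} \approx 2192.0$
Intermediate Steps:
$d{\left(n,f \right)} = n^{2}$ ($d{\left(n,f \right)} = -4 + \left(n n + 4\right) = -4 + \left(n^{2} + 4\right) = -4 + \left(4 + n^{2}\right) = n^{2}$)
$k{\left(u \right)} = \left(4 + u\right)^{2}$
$31 k{\left(d{\left(1,-3 \right)} \right)} H{\left(-2,a{\left(4,-3 \right)} \right)} = 31 \left(4 + 1^{2}\right)^{2} \sqrt{\left(-2\right)^{2} + 2^{2}} = 31 \left(4 + 1\right)^{2} \sqrt{4 + 4} = 31 \cdot 5^{2} \sqrt{8} = 31 \cdot 25 \cdot 2 \sqrt{2} = 775 \cdot 2 \sqrt{2} = 1550 \sqrt{2}$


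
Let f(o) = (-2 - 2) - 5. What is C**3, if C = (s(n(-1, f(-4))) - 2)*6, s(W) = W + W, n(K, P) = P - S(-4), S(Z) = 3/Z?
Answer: -1367631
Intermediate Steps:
f(o) = -9 (f(o) = -4 - 5 = -9)
n(K, P) = 3/4 + P (n(K, P) = P - 3/(-4) = P - 3*(-1)/4 = P - 1*(-3/4) = P + 3/4 = 3/4 + P)
s(W) = 2*W
C = -111 (C = (2*(3/4 - 9) - 2)*6 = (2*(-33/4) - 2)*6 = (-33/2 - 2)*6 = -37/2*6 = -111)
C**3 = (-111)**3 = -1367631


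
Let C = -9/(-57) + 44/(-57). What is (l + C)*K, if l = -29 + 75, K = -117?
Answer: -100893/19 ≈ -5310.2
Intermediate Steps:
l = 46
C = -35/57 (C = -9*(-1/57) + 44*(-1/57) = 3/19 - 44/57 = -35/57 ≈ -0.61403)
(l + C)*K = (46 - 35/57)*(-117) = (2587/57)*(-117) = -100893/19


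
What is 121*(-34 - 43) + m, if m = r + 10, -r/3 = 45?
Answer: -9442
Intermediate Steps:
r = -135 (r = -3*45 = -135)
m = -125 (m = -135 + 10 = -125)
121*(-34 - 43) + m = 121*(-34 - 43) - 125 = 121*(-77) - 125 = -9317 - 125 = -9442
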